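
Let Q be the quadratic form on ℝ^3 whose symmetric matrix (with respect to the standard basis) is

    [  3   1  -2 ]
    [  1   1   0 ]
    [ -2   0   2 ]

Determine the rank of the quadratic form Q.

Congruent diagonalization of A (simultaneous row and column reduction) yields pivots 3, 2/3, 0.
So there are 2 positive, 1 zero pivots.
The rank is the number of nonzero pivots: 2.

2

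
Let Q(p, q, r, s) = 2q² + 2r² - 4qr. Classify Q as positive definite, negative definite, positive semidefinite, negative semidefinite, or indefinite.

The associated matrix is A = [[0, 0, 0, 0], [0, 2, -2, 0], [0, -2, 2, 0], [0, 0, 0, 0]].
Symmetric row and column elimination reduces A to a congruent diagonal form with pivots 0, 2, 0, 0.
Counting signs: 1 positive, 3 zero.
Hence Q is positive semidefinite.

positive semidefinite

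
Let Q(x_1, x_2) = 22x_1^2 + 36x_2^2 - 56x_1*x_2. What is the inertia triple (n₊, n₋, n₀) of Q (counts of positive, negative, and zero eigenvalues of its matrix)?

The associated matrix is A = [[22, -28], [-28, 36]].
Symmetric row and column elimination reduces A to a congruent diagonal form with pivots 22, 4/11.
Counting signs: 2 positive.

(2, 0, 0)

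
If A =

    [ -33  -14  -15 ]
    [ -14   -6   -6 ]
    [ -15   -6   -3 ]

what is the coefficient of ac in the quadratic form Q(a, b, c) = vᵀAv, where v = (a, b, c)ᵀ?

The coefficient of ac is A[1,3] + A[3,1] = 2·(-15) = -30.

-30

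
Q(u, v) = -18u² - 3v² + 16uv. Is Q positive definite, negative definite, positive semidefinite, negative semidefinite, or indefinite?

The symmetric matrix of Q is [[-18, 8], [8, -3]].
For the 2×2 matrix [[-18, 8], [8, -3]]: det = -18·-3 − (8)² = -10, trace = -21.
det < 0 so the eigenvalues have opposite signs; the form is indefinite.

indefinite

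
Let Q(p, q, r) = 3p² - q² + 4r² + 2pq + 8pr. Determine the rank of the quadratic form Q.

2

The associated matrix is A = [[3, 1, 4], [1, -1, 0], [4, 0, 4]].
Symmetric row and column elimination reduces A to a congruent diagonal form with pivots 3, -4/3, 0.
Counting signs: 1 positive, 1 negative, 1 zero.
The rank is the number of nonzero pivots: 2.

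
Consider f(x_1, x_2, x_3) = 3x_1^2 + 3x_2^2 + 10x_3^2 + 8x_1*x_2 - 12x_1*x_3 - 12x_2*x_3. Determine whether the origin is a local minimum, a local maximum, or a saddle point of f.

The Hessian at the origin is H = [[6, 8, -12], [8, 6, -12], [-12, -12, 20]].
Congruent diagonalization of H (simultaneous row and column reduction) yields pivots 6, -14/3, -4/7.
So there are 1 positive, 2 negative pivots.
H is indefinite, so the origin is a saddle point.

saddle point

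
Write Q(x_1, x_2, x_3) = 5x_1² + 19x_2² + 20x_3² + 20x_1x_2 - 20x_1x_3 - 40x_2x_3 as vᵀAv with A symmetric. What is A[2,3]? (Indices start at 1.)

-20

The coefficient of x_2·x_3 in Q is -40. For a symmetric A this equals A[2,3] + A[3,2] = 2·A[2,3].
So A[2,3] = -40/2 = -20.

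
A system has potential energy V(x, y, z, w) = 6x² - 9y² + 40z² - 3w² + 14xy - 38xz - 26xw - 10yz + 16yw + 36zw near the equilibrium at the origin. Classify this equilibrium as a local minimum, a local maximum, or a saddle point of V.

saddle point

The Hessian at the origin is H = [[12, 14, -38, -26], [14, -18, -10, 16], [-38, -10, 80, 36], [-26, 16, 36, -6]].
An LDLᵀ factorisation of H has diagonal entries 12, -103/3, -6, 20/103.
Counting signs: 2 positive, 2 negative.
H is indefinite, so the origin is a saddle point.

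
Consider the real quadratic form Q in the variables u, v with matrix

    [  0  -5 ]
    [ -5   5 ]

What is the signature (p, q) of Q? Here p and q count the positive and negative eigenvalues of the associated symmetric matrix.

By Sylvester's law of inertia any congruent diagonalization of A has 1 positive, 1 negative and 0 zero entries.

(1, 1)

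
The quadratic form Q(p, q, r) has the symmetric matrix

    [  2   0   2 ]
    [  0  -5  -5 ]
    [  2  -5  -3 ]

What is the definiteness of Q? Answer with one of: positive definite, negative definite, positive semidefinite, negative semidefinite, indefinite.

Row-reducing A symmetrically gives the diagonal entries 2, -5, 0.
That gives 1 positive, 1 negative, 1 zero pivots.
Hence Q is indefinite.

indefinite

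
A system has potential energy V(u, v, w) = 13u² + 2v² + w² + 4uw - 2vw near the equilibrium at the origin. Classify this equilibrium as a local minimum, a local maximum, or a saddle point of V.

The Hessian at the origin is H = [[26, 0, 4], [0, 4, -2], [4, -2, 2]].
Applying the same elementary operations to the rows and columns of H produces a congruent diagonal matrix with entries 26, 4, 5/13.
Counting signs: 3 positive.
H is positive definite, so the origin is a strict local minimum.

local minimum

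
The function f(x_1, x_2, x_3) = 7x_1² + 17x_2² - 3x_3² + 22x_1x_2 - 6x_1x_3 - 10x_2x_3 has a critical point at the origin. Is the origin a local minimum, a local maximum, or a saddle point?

saddle point

The Hessian at the origin is H = [[14, 22, -6], [22, 34, -10], [-6, -10, -6]].
Row-reducing H symmetrically gives the diagonal entries 14, -4/7, -8.
That gives 1 positive, 2 negative pivots.
H is indefinite, so the origin is a saddle point.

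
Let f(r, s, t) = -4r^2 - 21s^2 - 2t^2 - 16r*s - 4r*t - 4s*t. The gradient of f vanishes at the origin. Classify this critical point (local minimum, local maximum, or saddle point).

The Hessian at the origin is H = [[-8, -16, -4], [-16, -42, -4], [-4, -4, -4]].
Row-reducing H symmetrically gives the diagonal entries -8, -10, -2/5.
That gives 3 negative pivots.
H is negative definite, so the origin is a strict local maximum.

local maximum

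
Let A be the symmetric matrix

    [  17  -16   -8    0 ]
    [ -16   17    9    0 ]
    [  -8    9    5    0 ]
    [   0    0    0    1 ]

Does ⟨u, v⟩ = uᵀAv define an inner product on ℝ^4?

Leading principal minors: Δ_1 = 17, Δ_2 = 33, Δ_3 = 4, Δ_4 = 4.
All leading principal minors are positive, so by Sylvester's criterion Q is positive definite.
⟨·,·⟩ is an inner product exactly when A is positive definite.

yes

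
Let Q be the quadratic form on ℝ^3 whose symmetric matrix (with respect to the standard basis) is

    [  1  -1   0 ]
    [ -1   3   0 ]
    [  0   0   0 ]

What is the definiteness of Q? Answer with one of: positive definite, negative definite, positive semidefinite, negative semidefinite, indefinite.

positive semidefinite

Applying the same elementary operations to the rows and columns of A produces a congruent diagonal matrix with entries 1, 2, 0.
That gives 2 positive, 1 zero pivots.
Hence Q is positive semidefinite.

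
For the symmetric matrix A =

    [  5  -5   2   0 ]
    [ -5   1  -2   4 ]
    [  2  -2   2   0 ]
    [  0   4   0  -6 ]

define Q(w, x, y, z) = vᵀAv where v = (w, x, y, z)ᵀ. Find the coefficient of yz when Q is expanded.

The coefficient of yz is A[3,4] + A[4,3] = 2·0 = 0.

0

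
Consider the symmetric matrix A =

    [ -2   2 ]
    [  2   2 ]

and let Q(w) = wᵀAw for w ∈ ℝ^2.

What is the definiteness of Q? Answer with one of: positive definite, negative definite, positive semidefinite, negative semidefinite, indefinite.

Congruent diagonalization of A (simultaneous row and column reduction) yields pivots -2, 4.
So there are 1 positive, 1 negative pivots.
Hence Q is indefinite.

indefinite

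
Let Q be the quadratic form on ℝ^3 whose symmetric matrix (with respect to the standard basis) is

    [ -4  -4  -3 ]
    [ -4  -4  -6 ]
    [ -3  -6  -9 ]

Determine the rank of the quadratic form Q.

Row reduction of A gives 3 nonzero rows, so rank A = 3.

3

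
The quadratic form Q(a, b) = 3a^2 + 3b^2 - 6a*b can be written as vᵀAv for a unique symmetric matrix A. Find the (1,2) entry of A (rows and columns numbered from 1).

The coefficient of a·b in Q is -6. For a symmetric A this equals A[1,2] + A[2,1] = 2·A[1,2].
So A[1,2] = -6/2 = -3.

-3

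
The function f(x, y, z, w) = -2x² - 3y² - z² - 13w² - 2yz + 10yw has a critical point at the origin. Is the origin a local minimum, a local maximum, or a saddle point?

local maximum

The Hessian at the origin is H = [[-4, 0, 0, 0], [0, -6, -2, 10], [0, -2, -2, 0], [0, 10, 0, -26]].
Congruent diagonalization of H (simultaneous row and column reduction) yields pivots -4, -6, -4/3, -1.
Counting signs: 4 negative.
H is negative definite, so the origin is a strict local maximum.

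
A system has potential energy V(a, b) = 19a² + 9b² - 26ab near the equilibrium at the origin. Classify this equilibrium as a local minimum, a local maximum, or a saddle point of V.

The Hessian at the origin is H = [[38, -26], [-26, 18]].
det H = 38·18 − (-26)² = 8 > 0 and H[1,1] = 38 > 0, so H is positive definite.
Therefore the origin is a local minimum.

local minimum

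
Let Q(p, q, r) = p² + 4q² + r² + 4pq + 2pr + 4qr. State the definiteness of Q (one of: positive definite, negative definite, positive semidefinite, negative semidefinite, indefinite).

Write A = [[1, 2, 1], [2, 4, 2], [1, 2, 1]].
Row-reducing A symmetrically gives the diagonal entries 1, 0, 0.
That gives 1 positive, 2 zero pivots.
Hence Q is positive semidefinite.

positive semidefinite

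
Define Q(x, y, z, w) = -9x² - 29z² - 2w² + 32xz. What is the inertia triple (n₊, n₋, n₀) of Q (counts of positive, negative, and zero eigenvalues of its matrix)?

The associated matrix is A = [[-9, 0, 16, 0], [0, 0, 0, 0], [16, 0, -29, 0], [0, 0, 0, -2]].
Applying the same elementary operations to the rows and columns of A produces a congruent diagonal matrix with entries -9, 0, -5/9, -2.
Counting signs: 3 negative, 1 zero.

(0, 3, 1)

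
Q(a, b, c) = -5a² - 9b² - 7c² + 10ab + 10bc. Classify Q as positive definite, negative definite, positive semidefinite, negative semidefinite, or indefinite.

The symmetric matrix of Q is A = [[-5, 5, 0], [5, -9, 5], [0, 5, -7]].
Leading principal minors: Δ_1 = -5, Δ_2 = 20, Δ_3 = -15.
The signs alternate starting with Δ_1 < 0, so by Sylvester's criterion Q is negative definite.

negative definite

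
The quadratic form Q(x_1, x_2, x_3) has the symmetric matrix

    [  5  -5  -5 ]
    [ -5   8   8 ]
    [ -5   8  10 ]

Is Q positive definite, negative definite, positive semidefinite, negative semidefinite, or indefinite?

positive definite

Congruent diagonalization of A (simultaneous row and column reduction) yields pivots 5, 3, 2.
Counting signs: 3 positive.
Hence Q is positive definite.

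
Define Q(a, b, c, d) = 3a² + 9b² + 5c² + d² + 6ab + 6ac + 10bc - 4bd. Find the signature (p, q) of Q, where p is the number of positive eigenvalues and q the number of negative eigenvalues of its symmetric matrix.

The associated matrix is A = [[3, 3, 3, 0], [3, 9, 5, -2], [3, 5, 5, 0], [0, -2, 0, 1]].
Row-reducing A symmetrically gives the diagonal entries 3, 6, 4/3, 0.
Counting signs: 3 positive, 1 zero.

(3, 0)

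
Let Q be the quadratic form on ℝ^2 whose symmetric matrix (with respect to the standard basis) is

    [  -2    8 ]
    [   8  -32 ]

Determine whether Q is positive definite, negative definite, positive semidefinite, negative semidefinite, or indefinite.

negative semidefinite

Row-reducing A symmetrically gives the diagonal entries -2, 0.
That gives 1 negative, 1 zero pivots.
Hence Q is negative semidefinite.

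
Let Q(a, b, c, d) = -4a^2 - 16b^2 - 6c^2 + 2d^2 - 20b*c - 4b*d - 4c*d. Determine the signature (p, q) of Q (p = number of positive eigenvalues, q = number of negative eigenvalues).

(1, 2)

The associated matrix is A = [[-4, 0, 0, 0], [0, -16, -10, -2], [0, -10, -6, -2], [0, -2, -2, 2]].
Applying the same elementary operations to the rows and columns of A produces a congruent diagonal matrix with entries -4, -16, 1/4, 0.
So there are 1 positive, 2 negative, 1 zero pivots.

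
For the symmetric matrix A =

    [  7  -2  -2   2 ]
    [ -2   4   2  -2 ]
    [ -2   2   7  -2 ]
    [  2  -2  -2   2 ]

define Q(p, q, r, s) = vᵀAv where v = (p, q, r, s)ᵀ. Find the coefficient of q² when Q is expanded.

4

The coefficient of q² is the diagonal entry A[2,2] = 4.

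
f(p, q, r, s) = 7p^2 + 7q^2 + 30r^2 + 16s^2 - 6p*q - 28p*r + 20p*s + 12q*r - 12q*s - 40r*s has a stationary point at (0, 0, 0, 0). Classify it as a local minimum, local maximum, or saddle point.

local minimum

The Hessian at the origin is H = [[14, -6, -28, 20], [-6, 14, 12, -12], [-28, 12, 60, -40], [20, -12, -40, 32]].
An LDLᵀ factorisation of H has diagonal entries 14, 80/7, 4, 12/5.
Counting signs: 4 positive.
H is positive definite, so the origin is a strict local minimum.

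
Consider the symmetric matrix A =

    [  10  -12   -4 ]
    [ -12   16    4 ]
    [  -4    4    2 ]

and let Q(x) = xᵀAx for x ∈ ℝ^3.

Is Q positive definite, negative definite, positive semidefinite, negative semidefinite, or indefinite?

Congruent diagonalization of A (simultaneous row and column reduction) yields pivots 10, 8/5, 0.
Counting signs: 2 positive, 1 zero.
Hence Q is positive semidefinite.

positive semidefinite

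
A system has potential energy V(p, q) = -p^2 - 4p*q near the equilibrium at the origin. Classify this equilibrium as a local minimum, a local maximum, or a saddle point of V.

The Hessian at the origin is H = [[-2, -4], [-4, 0]].
det H = -2·0 − (-4)² = -16 < 0, so H is indefinite.
Therefore the origin is a saddle point.

saddle point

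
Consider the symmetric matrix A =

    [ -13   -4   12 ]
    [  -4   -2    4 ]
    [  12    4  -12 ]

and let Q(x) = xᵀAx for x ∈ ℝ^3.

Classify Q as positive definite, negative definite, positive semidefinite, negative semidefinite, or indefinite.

negative definite

Leading principal minors: Δ_1 = -13, Δ_2 = 10, Δ_3 = -8.
The signs alternate starting with Δ_1 < 0, so by Sylvester's criterion Q is negative definite.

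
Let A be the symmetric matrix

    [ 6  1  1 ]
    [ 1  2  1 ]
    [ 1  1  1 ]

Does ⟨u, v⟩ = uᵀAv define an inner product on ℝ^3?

Leading principal minors: Δ_1 = 6, Δ_2 = 11, Δ_3 = 5.
All leading principal minors are positive, so by Sylvester's criterion Q is positive definite.
⟨·,·⟩ is an inner product exactly when A is positive definite.

yes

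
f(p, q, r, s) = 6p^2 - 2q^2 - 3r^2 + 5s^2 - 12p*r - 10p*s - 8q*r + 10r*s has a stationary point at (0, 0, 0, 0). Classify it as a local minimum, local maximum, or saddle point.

The Hessian at the origin is H = [[12, 0, -12, -10], [0, -4, -8, 0], [-12, -8, -6, 10], [-10, 0, 10, 10]].
Symmetric row and column elimination reduces H to a congruent diagonal form with pivots 12, -4, -2, 5/3.
Counting signs: 2 positive, 2 negative.
H is indefinite, so the origin is a saddle point.

saddle point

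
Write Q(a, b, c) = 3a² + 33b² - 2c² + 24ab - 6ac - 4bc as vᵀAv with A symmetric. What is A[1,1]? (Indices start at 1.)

The coefficient of a² in Q is 3, and that is exactly A[1,1].

3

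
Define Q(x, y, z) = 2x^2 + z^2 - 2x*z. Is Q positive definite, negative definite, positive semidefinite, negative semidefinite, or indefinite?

positive semidefinite

Write A = [[2, 0, -1], [0, 0, 0], [-1, 0, 1]].
Symmetric row and column elimination reduces A to a congruent diagonal form with pivots 2, 0, 1/2.
Counting signs: 2 positive, 1 zero.
Hence Q is positive semidefinite.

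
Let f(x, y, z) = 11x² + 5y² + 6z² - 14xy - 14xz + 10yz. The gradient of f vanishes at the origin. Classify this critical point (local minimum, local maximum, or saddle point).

local minimum

The Hessian at the origin is H = [[22, -14, -14], [-14, 10, 10], [-14, 10, 12]].
Row-reducing H symmetrically gives the diagonal entries 22, 12/11, 2.
That gives 3 positive pivots.
H is positive definite, so the origin is a strict local minimum.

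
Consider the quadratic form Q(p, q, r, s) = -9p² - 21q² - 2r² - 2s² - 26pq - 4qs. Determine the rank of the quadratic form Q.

4

The associated matrix is A = [[-9, -13, 0, 0], [-13, -21, 0, -2], [0, 0, -2, 0], [0, -2, 0, -2]].
Row-reducing A symmetrically gives the diagonal entries -9, -20/9, -2, -1/5.
That gives 4 negative pivots.
The rank is the number of nonzero pivots: 4.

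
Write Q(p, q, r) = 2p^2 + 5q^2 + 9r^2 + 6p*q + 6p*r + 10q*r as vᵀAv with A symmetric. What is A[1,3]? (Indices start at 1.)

3

The coefficient of p·r in Q is 6. For a symmetric A this equals A[1,3] + A[3,1] = 2·A[1,3].
So A[1,3] = 6/2 = 3.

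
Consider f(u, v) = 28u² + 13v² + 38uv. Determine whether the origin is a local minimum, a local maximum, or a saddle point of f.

local minimum

The Hessian at the origin is H = [[56, 38], [38, 26]].
det H = 56·26 − (38)² = 12 > 0 and H[1,1] = 56 > 0, so H is positive definite.
Therefore the origin is a local minimum.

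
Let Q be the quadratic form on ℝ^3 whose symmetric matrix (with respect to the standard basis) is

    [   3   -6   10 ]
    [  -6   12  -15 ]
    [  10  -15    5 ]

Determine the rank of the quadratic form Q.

3

Row reduction of A gives 3 nonzero rows, so rank A = 3.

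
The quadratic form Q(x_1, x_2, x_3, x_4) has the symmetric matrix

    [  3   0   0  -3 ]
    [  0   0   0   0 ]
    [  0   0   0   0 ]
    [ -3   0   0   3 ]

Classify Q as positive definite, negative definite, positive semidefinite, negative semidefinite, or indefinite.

positive semidefinite

Applying the same elementary operations to the rows and columns of A produces a congruent diagonal matrix with entries 3, 0, 0, 0.
So there are 1 positive, 3 zero pivots.
Hence Q is positive semidefinite.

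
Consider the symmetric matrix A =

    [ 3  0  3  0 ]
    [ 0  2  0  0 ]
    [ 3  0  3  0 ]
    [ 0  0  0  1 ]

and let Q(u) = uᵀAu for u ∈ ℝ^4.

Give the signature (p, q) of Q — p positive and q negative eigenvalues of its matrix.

Row-reducing A symmetrically gives the diagonal entries 3, 2, 0, 1.
Counting signs: 3 positive, 1 zero.

(3, 0)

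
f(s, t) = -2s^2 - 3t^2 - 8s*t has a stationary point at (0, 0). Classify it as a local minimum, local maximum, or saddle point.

The Hessian at the origin is H = [[-4, -8], [-8, -6]].
det H = -4·-6 − (-8)² = -40 < 0, so H is indefinite.
Therefore the origin is a saddle point.

saddle point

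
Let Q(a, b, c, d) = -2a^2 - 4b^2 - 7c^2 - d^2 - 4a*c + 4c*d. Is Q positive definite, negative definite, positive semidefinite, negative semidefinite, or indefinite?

The symmetric matrix is A = [[-2, 0, -2, 0], [0, -4, 0, 0], [-2, 0, -7, 2], [0, 0, 2, -1]].
An LDLᵀ factorisation of A has diagonal entries -2, -4, -5, -1/5.
Counting signs: 4 negative.
Hence Q is negative definite.

negative definite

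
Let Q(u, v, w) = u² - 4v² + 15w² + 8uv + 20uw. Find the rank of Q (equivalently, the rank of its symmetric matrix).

The associated matrix is A = [[1, 4, 10], [4, -4, 0], [10, 0, 15]].
Applying the same elementary operations to the rows and columns of A produces a congruent diagonal matrix with entries 1, -20, -5.
That gives 1 positive, 2 negative pivots.
The rank is the number of nonzero pivots: 3.

3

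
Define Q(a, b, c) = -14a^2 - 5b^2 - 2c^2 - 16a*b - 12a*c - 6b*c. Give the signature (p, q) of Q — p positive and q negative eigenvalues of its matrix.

The symmetric matrix is A = [[-14, -8, -6], [-8, -5, -3], [-6, -3, -2]].
Congruent diagonalization of A (simultaneous row and column reduction) yields pivots -14, -3/7, 1.
So there are 1 positive, 2 negative pivots.

(1, 2)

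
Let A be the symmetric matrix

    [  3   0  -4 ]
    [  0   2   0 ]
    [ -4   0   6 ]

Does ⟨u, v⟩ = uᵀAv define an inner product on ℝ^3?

yes

Symmetric row and column elimination reduces A to a congruent diagonal form with pivots 3, 2, 2/3.
That gives 3 positive pivots.
Hence Q is positive definite.
⟨·,·⟩ is an inner product exactly when A is positive definite.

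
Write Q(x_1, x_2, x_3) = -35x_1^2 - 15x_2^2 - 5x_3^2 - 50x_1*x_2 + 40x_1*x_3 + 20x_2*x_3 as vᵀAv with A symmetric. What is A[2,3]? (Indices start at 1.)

10

The coefficient of x_2·x_3 in Q is 20. For a symmetric A this equals A[2,3] + A[3,2] = 2·A[2,3].
So A[2,3] = 20/2 = 10.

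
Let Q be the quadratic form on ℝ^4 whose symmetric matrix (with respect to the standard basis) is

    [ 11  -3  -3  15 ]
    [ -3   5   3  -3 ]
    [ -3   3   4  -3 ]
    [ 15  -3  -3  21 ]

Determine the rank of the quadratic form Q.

4

An LDLᵀ factorisation of A has diagonal entries 11, 46/11, 47/23, 6/47.
That gives 4 positive pivots.
The rank is the number of nonzero pivots: 4.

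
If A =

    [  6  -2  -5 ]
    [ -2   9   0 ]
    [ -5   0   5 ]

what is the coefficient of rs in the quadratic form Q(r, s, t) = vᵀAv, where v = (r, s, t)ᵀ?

-4

The coefficient of rs is A[1,2] + A[2,1] = 2·(-2) = -4.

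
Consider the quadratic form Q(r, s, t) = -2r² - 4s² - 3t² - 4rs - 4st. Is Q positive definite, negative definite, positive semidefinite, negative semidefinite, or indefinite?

negative definite

The associated matrix is A = [[-2, -2, 0], [-2, -4, -2], [0, -2, -3]].
An LDLᵀ factorisation of A has diagonal entries -2, -2, -1.
Counting signs: 3 negative.
Hence Q is negative definite.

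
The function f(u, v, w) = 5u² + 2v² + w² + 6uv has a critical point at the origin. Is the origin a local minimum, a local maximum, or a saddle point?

The Hessian at the origin is H = [[10, 6, 0], [6, 4, 0], [0, 0, 2]].
Congruent diagonalization of H (simultaneous row and column reduction) yields pivots 10, 2/5, 2.
That gives 3 positive pivots.
H is positive definite, so the origin is a strict local minimum.

local minimum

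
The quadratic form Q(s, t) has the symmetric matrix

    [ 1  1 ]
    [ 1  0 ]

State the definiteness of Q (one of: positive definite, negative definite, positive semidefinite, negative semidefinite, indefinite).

For the 2×2 matrix [[1, 1], [1, 0]]: det = 1·0 − (1)² = -1, trace = 1.
det < 0 so the eigenvalues have opposite signs; the form is indefinite.

indefinite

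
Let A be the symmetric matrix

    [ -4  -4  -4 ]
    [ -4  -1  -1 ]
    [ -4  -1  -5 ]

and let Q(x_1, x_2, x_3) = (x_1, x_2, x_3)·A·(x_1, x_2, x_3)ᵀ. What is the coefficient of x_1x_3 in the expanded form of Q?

-8

The coefficient of x_1x_3 is A[1,3] + A[3,1] = 2·(-4) = -8.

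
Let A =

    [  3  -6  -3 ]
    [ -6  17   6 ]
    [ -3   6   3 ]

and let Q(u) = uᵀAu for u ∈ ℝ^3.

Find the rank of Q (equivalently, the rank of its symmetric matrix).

Applying the same elementary operations to the rows and columns of A produces a congruent diagonal matrix with entries 3, 5, 0.
Counting signs: 2 positive, 1 zero.
The rank is the number of nonzero pivots: 2.

2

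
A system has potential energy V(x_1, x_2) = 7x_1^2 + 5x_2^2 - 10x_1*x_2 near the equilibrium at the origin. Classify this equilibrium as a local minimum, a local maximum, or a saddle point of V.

The Hessian at the origin is H = [[14, -10], [-10, 10]].
det H = 14·10 − (-10)² = 40 > 0 and H[1,1] = 14 > 0, so H is positive definite.
Therefore the origin is a local minimum.

local minimum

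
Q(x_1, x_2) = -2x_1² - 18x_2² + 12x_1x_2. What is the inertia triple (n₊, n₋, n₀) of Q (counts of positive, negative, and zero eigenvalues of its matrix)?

(0, 1, 1)

The symmetric matrix is A = [[-2, 6], [6, -18]].
Symmetric row and column elimination reduces A to a congruent diagonal form with pivots -2, 0.
So there are 1 negative, 1 zero pivots.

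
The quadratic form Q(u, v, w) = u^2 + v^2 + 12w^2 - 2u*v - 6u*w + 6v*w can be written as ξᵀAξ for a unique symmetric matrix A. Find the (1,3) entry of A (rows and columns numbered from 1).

-3

The coefficient of u·w in Q is -6. For a symmetric A this equals A[1,3] + A[3,1] = 2·A[1,3].
So A[1,3] = -6/2 = -3.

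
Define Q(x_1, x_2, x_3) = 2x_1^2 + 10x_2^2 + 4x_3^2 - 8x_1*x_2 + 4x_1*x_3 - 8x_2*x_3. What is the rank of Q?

The symmetric matrix is A = [[2, -4, 2], [-4, 10, -4], [2, -4, 4]].
An LDLᵀ factorisation of A has diagonal entries 2, 2, 2.
So there are 3 positive pivots.
The rank is the number of nonzero pivots: 3.

3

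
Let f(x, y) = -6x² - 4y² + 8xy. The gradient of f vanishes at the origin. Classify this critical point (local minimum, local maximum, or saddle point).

The Hessian at the origin is H = [[-12, 8], [8, -8]].
det H = -12·-8 − (8)² = 32 > 0 and H[1,1] = -12 < 0, so H is negative definite.
Therefore the origin is a local maximum.

local maximum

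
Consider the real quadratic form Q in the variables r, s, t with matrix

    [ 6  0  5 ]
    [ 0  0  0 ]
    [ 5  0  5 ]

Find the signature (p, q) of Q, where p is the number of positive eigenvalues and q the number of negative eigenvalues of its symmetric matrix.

(2, 0)

Row-reducing A symmetrically gives the diagonal entries 6, 0, 5/6.
So there are 2 positive, 1 zero pivots.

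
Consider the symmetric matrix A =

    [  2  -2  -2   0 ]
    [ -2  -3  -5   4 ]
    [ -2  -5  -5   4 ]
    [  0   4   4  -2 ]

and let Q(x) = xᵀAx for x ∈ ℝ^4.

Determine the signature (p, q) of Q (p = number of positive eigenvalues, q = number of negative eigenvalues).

Congruent diagonalization of A (simultaneous row and column reduction) yields pivots 2, -5, 14/5, 2/7.
That gives 3 positive, 1 negative pivots.

(3, 1)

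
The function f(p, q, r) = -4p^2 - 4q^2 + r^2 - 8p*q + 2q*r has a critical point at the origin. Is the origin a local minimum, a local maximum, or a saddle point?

The Hessian at the origin is H = [[-8, -8, 0], [-8, -8, 2], [0, 2, 2]].
H is indefinite, so the origin is a saddle point.

saddle point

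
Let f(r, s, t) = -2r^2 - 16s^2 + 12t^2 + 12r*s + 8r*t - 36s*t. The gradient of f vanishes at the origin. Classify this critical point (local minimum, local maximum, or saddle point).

saddle point

The Hessian at the origin is H = [[-4, 12, 8], [12, -32, -36], [8, -36, 24]].
Symmetric row and column elimination reduces H to a congruent diagonal form with pivots -4, 4, 4.
That gives 2 positive, 1 negative pivots.
H is indefinite, so the origin is a saddle point.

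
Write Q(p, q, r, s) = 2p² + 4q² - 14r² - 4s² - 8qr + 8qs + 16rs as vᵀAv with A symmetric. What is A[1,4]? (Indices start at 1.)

The coefficient of p·s in Q is 0. For a symmetric A this equals A[1,4] + A[4,1] = 2·A[1,4].
So A[1,4] = 0/2 = 0.

0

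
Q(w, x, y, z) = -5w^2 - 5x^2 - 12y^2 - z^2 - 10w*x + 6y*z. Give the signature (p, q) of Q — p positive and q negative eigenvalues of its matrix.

(0, 3)

Write A = [[-5, -5, 0, 0], [-5, -5, 0, 0], [0, 0, -12, 3], [0, 0, 3, -1]].
Congruent diagonalization of A (simultaneous row and column reduction) yields pivots -5, 0, -12, -1/4.
That gives 3 negative, 1 zero pivots.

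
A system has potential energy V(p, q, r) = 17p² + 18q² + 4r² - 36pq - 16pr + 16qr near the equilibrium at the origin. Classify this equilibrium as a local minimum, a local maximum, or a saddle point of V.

saddle point

The Hessian at the origin is H = [[34, -36, -16], [-36, 36, 16], [-16, 16, 8]].
Congruent diagonalization of H (simultaneous row and column reduction) yields pivots 34, -36/17, 8/9.
That gives 2 positive, 1 negative pivots.
H is indefinite, so the origin is a saddle point.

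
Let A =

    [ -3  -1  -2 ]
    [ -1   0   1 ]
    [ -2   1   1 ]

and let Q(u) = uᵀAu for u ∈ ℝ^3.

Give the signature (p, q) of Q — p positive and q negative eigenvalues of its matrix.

(1, 2)

Applying the same elementary operations to the rows and columns of A produces a congruent diagonal matrix with entries -3, 1/3, -6.
So there are 1 positive, 2 negative pivots.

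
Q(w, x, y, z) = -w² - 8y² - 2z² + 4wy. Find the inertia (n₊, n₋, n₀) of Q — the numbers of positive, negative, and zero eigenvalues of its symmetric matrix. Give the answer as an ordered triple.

The symmetric matrix is A = [[-1, 0, 2, 0], [0, 0, 0, 0], [2, 0, -8, 0], [0, 0, 0, -2]].
Row-reducing A symmetrically gives the diagonal entries -1, 0, -4, -2.
That gives 3 negative, 1 zero pivots.

(0, 3, 1)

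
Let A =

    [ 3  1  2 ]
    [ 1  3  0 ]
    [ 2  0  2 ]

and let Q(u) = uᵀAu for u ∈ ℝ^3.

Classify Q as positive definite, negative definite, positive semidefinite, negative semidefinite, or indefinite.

positive definite

Leading principal minors: Δ_1 = 3, Δ_2 = 8, Δ_3 = 4.
All leading principal minors are positive, so by Sylvester's criterion Q is positive definite.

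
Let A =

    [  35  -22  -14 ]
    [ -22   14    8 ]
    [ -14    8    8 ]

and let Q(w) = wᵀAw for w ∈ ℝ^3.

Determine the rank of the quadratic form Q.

An LDLᵀ factorisation of A has diagonal entries 35, 6/35, -4/3.
That gives 2 positive, 1 negative pivots.
The rank is the number of nonzero pivots: 3.

3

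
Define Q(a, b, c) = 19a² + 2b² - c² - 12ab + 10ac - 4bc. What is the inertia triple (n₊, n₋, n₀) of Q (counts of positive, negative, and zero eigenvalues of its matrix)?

(2, 1, 0)

The associated matrix is A = [[19, -6, 5], [-6, 2, -2], [5, -2, -1]].
Row-reducing A symmetrically gives the diagonal entries 19, 2/19, -4.
Counting signs: 2 positive, 1 negative.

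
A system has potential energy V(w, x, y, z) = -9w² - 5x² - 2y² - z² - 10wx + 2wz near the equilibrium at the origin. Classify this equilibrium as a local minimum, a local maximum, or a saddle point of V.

local maximum

The Hessian at the origin is H = [[-18, -10, 0, 2], [-10, -10, 0, 0], [0, 0, -4, 0], [2, 0, 0, -2]].
Congruent diagonalization of H (simultaneous row and column reduction) yields pivots -18, -40/9, -4, -3/2.
Counting signs: 4 negative.
H is negative definite, so the origin is a strict local maximum.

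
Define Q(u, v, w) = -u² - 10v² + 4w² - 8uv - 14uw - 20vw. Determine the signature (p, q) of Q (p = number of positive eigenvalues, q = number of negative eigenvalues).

Write A = [[-1, -4, -7], [-4, -10, -10], [-7, -10, 4]].
An LDLᵀ factorisation of A has diagonal entries -1, 6, -1.
So there are 1 positive, 2 negative pivots.

(1, 2)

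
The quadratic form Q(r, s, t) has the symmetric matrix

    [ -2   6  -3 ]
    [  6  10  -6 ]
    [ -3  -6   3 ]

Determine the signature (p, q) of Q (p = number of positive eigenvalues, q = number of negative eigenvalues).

Congruent diagonalization of A (simultaneous row and column reduction) yields pivots -2, 28, -15/28.
So there are 1 positive, 2 negative pivots.

(1, 2)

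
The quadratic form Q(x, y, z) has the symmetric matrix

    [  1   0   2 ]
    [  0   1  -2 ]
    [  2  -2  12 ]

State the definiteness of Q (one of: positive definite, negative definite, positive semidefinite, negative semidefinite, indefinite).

Leading principal minors: Δ_1 = 1, Δ_2 = 1, Δ_3 = 4.
All leading principal minors are positive, so by Sylvester's criterion Q is positive definite.

positive definite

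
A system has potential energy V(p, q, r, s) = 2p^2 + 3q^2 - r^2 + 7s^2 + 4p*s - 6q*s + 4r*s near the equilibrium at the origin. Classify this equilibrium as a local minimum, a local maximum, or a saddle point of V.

The Hessian at the origin is H = [[4, 0, 0, 4], [0, 6, 0, -6], [0, 0, -2, 4], [4, -6, 4, 14]].
Applying the same elementary operations to the rows and columns of H produces a congruent diagonal matrix with entries 4, 6, -2, 12.
So there are 3 positive, 1 negative pivots.
H is indefinite, so the origin is a saddle point.

saddle point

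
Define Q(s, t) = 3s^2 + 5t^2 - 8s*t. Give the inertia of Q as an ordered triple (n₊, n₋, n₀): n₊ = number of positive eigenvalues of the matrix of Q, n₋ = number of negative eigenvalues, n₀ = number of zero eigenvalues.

(1, 1, 0)

The symmetric matrix is A = [[3, -4], [-4, 5]].
An LDLᵀ factorisation of A has diagonal entries 3, -1/3.
So there are 1 positive, 1 negative pivots.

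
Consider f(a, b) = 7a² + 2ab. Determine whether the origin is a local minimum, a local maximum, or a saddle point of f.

The Hessian at the origin is H = [[14, 2], [2, 0]].
det H = 14·0 − (2)² = -4 < 0, so H is indefinite.
Therefore the origin is a saddle point.

saddle point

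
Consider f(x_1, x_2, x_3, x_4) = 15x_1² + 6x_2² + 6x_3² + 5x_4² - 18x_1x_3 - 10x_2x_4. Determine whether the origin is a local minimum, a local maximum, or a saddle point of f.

local minimum

The Hessian at the origin is H = [[30, 0, -18, 0], [0, 12, 0, -10], [-18, 0, 12, 0], [0, -10, 0, 10]].
Congruent diagonalization of H (simultaneous row and column reduction) yields pivots 30, 12, 6/5, 5/3.
So there are 4 positive pivots.
H is positive definite, so the origin is a strict local minimum.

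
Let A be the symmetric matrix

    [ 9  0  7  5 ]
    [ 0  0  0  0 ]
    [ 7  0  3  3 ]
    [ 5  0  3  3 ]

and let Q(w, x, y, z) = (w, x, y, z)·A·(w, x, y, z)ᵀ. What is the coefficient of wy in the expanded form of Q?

The coefficient of wy is A[1,3] + A[3,1] = 2·7 = 14.

14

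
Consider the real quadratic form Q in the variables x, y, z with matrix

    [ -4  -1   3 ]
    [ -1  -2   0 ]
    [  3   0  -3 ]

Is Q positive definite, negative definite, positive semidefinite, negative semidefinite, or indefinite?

An LDLᵀ factorisation of A has diagonal entries -4, -7/4, -3/7.
Counting signs: 3 negative.
Hence Q is negative definite.

negative definite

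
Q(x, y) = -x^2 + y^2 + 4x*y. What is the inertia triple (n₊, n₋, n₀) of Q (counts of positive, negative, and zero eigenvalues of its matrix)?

Write A = [[-1, 2], [2, 1]].
Symmetric row and column elimination reduces A to a congruent diagonal form with pivots -1, 5.
So there are 1 positive, 1 negative pivots.

(1, 1, 0)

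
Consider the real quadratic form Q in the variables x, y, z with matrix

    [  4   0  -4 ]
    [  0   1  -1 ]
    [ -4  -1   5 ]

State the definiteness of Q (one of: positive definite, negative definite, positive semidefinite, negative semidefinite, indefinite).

Applying the same elementary operations to the rows and columns of A produces a congruent diagonal matrix with entries 4, 1, 0.
Counting signs: 2 positive, 1 zero.
Hence Q is positive semidefinite.

positive semidefinite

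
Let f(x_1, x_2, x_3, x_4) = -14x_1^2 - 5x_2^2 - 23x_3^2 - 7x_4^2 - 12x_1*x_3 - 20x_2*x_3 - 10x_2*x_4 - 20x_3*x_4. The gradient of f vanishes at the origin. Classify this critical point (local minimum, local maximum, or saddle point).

local maximum

The Hessian at the origin is H = [[-28, 0, -12, 0], [0, -10, -20, -10], [-12, -20, -46, -20], [0, -10, -20, -14]].
Applying the same elementary operations to the rows and columns of H produces a congruent diagonal matrix with entries -28, -10, -6/7, -4.
So there are 4 negative pivots.
H is negative definite, so the origin is a strict local maximum.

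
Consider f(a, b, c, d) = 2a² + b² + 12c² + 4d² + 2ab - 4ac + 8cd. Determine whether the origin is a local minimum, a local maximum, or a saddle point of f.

local minimum

The Hessian at the origin is H = [[4, 2, -4, 0], [2, 2, 0, 0], [-4, 0, 24, 8], [0, 0, 8, 8]].
Symmetric row and column elimination reduces H to a congruent diagonal form with pivots 4, 1, 16, 4.
Counting signs: 4 positive.
H is positive definite, so the origin is a strict local minimum.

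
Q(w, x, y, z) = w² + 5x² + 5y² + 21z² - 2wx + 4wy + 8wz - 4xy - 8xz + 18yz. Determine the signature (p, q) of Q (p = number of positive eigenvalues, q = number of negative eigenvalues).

Write A = [[1, -1, 2, 4], [-1, 5, -2, -4], [2, -2, 5, 9], [4, -4, 9, 21]].
Congruent diagonalization of A (simultaneous row and column reduction) yields pivots 1, 4, 1, 4.
Counting signs: 4 positive.

(4, 0)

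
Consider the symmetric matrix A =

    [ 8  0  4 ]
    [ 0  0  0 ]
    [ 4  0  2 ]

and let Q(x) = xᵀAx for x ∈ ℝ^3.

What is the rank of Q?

Row-reducing A symmetrically gives the diagonal entries 8, 0, 0.
That gives 1 positive, 2 zero pivots.
The rank is the number of nonzero pivots: 1.

1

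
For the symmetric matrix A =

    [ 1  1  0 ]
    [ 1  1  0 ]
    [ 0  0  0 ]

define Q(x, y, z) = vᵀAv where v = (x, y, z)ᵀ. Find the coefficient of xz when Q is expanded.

0

The coefficient of xz is A[1,3] + A[3,1] = 2·0 = 0.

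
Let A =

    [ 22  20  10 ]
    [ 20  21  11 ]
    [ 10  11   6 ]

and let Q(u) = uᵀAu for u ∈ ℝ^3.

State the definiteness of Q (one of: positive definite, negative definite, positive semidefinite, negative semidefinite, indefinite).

Row-reducing A symmetrically gives the diagonal entries 22, 31/11, 5/31.
So there are 3 positive pivots.
Hence Q is positive definite.

positive definite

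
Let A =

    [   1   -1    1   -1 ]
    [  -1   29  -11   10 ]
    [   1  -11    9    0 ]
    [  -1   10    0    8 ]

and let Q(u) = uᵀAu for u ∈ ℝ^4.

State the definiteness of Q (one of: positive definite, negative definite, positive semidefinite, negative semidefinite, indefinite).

positive definite

Leading principal minors: Δ_1 = 1, Δ_2 = 28, Δ_3 = 124, Δ_4 = 12.
All leading principal minors are positive, so by Sylvester's criterion Q is positive definite.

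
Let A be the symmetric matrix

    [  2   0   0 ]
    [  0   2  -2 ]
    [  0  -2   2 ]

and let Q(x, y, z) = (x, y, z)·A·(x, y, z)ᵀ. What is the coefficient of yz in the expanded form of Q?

-4

The coefficient of yz is A[2,3] + A[3,2] = 2·(-2) = -4.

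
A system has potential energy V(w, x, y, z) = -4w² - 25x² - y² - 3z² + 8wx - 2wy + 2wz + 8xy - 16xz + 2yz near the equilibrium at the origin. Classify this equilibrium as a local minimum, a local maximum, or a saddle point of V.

The Hessian at the origin is H = [[-8, 8, -2, 2], [8, -50, 8, -16], [-2, 8, -2, 2], [2, -16, 2, -6]].
Symmetric row and column elimination reduces H to a congruent diagonal form with pivots -8, -42, -9/14, -4/9.
So there are 4 negative pivots.
H is negative definite, so the origin is a strict local maximum.

local maximum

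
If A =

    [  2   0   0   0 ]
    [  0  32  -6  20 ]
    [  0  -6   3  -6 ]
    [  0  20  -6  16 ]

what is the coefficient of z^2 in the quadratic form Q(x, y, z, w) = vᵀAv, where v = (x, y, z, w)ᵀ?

The coefficient of z^2 is the diagonal entry A[3,3] = 3.

3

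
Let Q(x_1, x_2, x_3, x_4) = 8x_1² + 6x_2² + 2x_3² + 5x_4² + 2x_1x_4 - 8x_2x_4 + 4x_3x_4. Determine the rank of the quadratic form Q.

Write A = [[8, 0, 0, 1], [0, 6, 0, -4], [0, 0, 2, 2], [1, -4, 2, 5]].
Congruent diagonalization of A (simultaneous row and column reduction) yields pivots 8, 6, 2, 5/24.
So there are 4 positive pivots.
The rank is the number of nonzero pivots: 4.

4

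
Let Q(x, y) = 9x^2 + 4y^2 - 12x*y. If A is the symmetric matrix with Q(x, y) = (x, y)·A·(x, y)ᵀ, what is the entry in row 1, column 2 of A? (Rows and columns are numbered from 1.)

-6

The coefficient of x·y in Q is -12. For a symmetric A this equals A[1,2] + A[2,1] = 2·A[1,2].
So A[1,2] = -12/2 = -6.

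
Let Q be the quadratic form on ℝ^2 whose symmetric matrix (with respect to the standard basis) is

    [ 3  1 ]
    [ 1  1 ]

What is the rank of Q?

Congruent diagonalization of A (simultaneous row and column reduction) yields pivots 3, 2/3.
Counting signs: 2 positive.
The rank is the number of nonzero pivots: 2.

2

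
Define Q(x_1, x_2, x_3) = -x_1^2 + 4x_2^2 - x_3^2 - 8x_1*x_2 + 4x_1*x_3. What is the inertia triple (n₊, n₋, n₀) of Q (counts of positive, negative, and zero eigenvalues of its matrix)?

(1, 2, 0)

The symmetric matrix is A = [[-1, -4, 2], [-4, 4, 0], [2, 0, -1]].
Congruent diagonalization of A (simultaneous row and column reduction) yields pivots -1, 20, -1/5.
Counting signs: 1 positive, 2 negative.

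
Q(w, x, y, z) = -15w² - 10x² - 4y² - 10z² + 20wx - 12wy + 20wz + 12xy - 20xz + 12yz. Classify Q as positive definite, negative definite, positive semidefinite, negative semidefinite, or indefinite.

Write A = [[-15, 10, -6, 10], [10, -10, 6, -10], [-6, 6, -4, 6], [10, -10, 6, -10]].
Congruent diagonalization of A (simultaneous row and column reduction) yields pivots -15, -10/3, -2/5, 0.
That gives 3 negative, 1 zero pivots.
Hence Q is negative semidefinite.

negative semidefinite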